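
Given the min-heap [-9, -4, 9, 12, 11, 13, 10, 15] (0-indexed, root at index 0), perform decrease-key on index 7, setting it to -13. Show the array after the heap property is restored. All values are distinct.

[-13, -9, 9, -4, 11, 13, 10, 12]

set index 7 from 15 to -13 → [-9, -4, 9, 12, 11, 13, 10, -13]
-13 < parent 12 at index 3, swap → [-9, -4, 9, -13, 11, 13, 10, 12]
-13 < parent -4 at index 1, swap → [-9, -13, 9, -4, 11, 13, 10, 12]
-13 < parent -9 at index 0, swap → [-13, -9, 9, -4, 11, 13, 10, 12]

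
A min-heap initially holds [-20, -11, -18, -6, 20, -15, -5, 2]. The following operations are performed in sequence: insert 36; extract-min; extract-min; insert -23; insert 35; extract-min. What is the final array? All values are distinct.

insert 36:
  append 36 at index 8 → [-20, -11, -18, -6, 20, -15, -5, 2, 36] (no swap needed)
extract-min → returns -20:
  remove root -20; move last element 36 to root → [36, -11, -18, -6, 20, -15, -5, 2]
  36 vs smaller child -18 at index 2, swap → [-18, -11, 36, -6, 20, -15, -5, 2]
  36 vs smaller child -15 at index 5, swap → [-18, -11, -15, -6, 20, 36, -5, 2]
extract-min → returns -18:
  remove root -18; move last element 2 to root → [2, -11, -15, -6, 20, 36, -5]
  2 vs smaller child -15 at index 2, swap → [-15, -11, 2, -6, 20, 36, -5]
  2 vs smaller child -5 at index 6, swap → [-15, -11, -5, -6, 20, 36, 2]
insert -23:
  append -23 at index 7 → [-15, -11, -5, -6, 20, 36, 2, -23]
  -23 < parent -6 at index 3, swap → [-15, -11, -5, -23, 20, 36, 2, -6]
  -23 < parent -11 at index 1, swap → [-15, -23, -5, -11, 20, 36, 2, -6]
  -23 < parent -15 at index 0, swap → [-23, -15, -5, -11, 20, 36, 2, -6]
insert 35:
  append 35 at index 8 → [-23, -15, -5, -11, 20, 36, 2, -6, 35] (no swap needed)
extract-min → returns -23:
  remove root -23; move last element 35 to root → [35, -15, -5, -11, 20, 36, 2, -6]
  35 vs smaller child -15 at index 1, swap → [-15, 35, -5, -11, 20, 36, 2, -6]
  35 vs smaller child -11 at index 3, swap → [-15, -11, -5, 35, 20, 36, 2, -6]
  35 vs only child -6 at index 7, swap → [-15, -11, -5, -6, 20, 36, 2, 35]

[-15, -11, -5, -6, 20, 36, 2, 35]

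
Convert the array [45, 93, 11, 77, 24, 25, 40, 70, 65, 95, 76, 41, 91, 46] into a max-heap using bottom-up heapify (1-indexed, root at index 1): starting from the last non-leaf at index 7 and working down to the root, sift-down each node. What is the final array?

sift down from index 7:
  40 vs only child 46 at index 14, swap → [45, 93, 11, 77, 24, 25, 46, 70, 65, 95, 76, 41, 91, 40]
sift down from index 6:
  25 vs larger child 91 at index 13, swap → [45, 93, 11, 77, 24, 91, 46, 70, 65, 95, 76, 41, 25, 40]
sift down from index 5:
  24 vs larger child 95 at index 10, swap → [45, 93, 11, 77, 95, 91, 46, 70, 65, 24, 76, 41, 25, 40]
sift down from index 4: already satisfies heap property
sift down from index 3:
  11 vs larger child 91 at index 6, swap → [45, 93, 91, 77, 95, 11, 46, 70, 65, 24, 76, 41, 25, 40]
  11 vs larger child 41 at index 12, swap → [45, 93, 91, 77, 95, 41, 46, 70, 65, 24, 76, 11, 25, 40]
sift down from index 2:
  93 vs larger child 95 at index 5, swap → [45, 95, 91, 77, 93, 41, 46, 70, 65, 24, 76, 11, 25, 40]
sift down from index 1:
  45 vs larger child 95 at index 2, swap → [95, 45, 91, 77, 93, 41, 46, 70, 65, 24, 76, 11, 25, 40]
  45 vs larger child 93 at index 5, swap → [95, 93, 91, 77, 45, 41, 46, 70, 65, 24, 76, 11, 25, 40]
  45 vs larger child 76 at index 11, swap → [95, 93, 91, 77, 76, 41, 46, 70, 65, 24, 45, 11, 25, 40]

[95, 93, 91, 77, 76, 41, 46, 70, 65, 24, 45, 11, 25, 40]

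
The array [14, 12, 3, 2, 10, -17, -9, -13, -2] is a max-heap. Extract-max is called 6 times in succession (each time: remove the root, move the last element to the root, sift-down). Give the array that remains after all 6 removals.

[-9, -13, -17]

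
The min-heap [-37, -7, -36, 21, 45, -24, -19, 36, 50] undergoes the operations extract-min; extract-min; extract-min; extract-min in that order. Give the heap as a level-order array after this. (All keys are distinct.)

extract-min → returns -37:
  remove root -37; move last element 50 to root → [50, -7, -36, 21, 45, -24, -19, 36]
  50 vs smaller child -36 at index 2, swap → [-36, -7, 50, 21, 45, -24, -19, 36]
  50 vs smaller child -24 at index 5, swap → [-36, -7, -24, 21, 45, 50, -19, 36]
extract-min → returns -36:
  remove root -36; move last element 36 to root → [36, -7, -24, 21, 45, 50, -19]
  36 vs smaller child -24 at index 2, swap → [-24, -7, 36, 21, 45, 50, -19]
  36 vs smaller child -19 at index 6, swap → [-24, -7, -19, 21, 45, 50, 36]
extract-min → returns -24:
  remove root -24; move last element 36 to root → [36, -7, -19, 21, 45, 50]
  36 vs smaller child -19 at index 2, swap → [-19, -7, 36, 21, 45, 50]
extract-min → returns -19:
  remove root -19; move last element 50 to root → [50, -7, 36, 21, 45]
  50 vs smaller child -7 at index 1, swap → [-7, 50, 36, 21, 45]
  50 vs smaller child 21 at index 3, swap → [-7, 21, 36, 50, 45]

[-7, 21, 36, 50, 45]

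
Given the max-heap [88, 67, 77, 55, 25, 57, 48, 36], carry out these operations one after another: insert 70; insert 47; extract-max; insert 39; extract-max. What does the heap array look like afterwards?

insert 70:
  append 70 at index 8 → [88, 67, 77, 55, 25, 57, 48, 36, 70]
  70 > parent 55 at index 3, swap → [88, 67, 77, 70, 25, 57, 48, 36, 55]
  70 > parent 67 at index 1, swap → [88, 70, 77, 67, 25, 57, 48, 36, 55]
insert 47:
  append 47 at index 9 → [88, 70, 77, 67, 25, 57, 48, 36, 55, 47]
  47 > parent 25 at index 4, swap → [88, 70, 77, 67, 47, 57, 48, 36, 55, 25]
extract-max → returns 88:
  remove root 88; move last element 25 to root → [25, 70, 77, 67, 47, 57, 48, 36, 55]
  25 vs larger child 77 at index 2, swap → [77, 70, 25, 67, 47, 57, 48, 36, 55]
  25 vs larger child 57 at index 5, swap → [77, 70, 57, 67, 47, 25, 48, 36, 55]
insert 39:
  append 39 at index 9 → [77, 70, 57, 67, 47, 25, 48, 36, 55, 39] (no swap needed)
extract-max → returns 77:
  remove root 77; move last element 39 to root → [39, 70, 57, 67, 47, 25, 48, 36, 55]
  39 vs larger child 70 at index 1, swap → [70, 39, 57, 67, 47, 25, 48, 36, 55]
  39 vs larger child 67 at index 3, swap → [70, 67, 57, 39, 47, 25, 48, 36, 55]
  39 vs larger child 55 at index 8, swap → [70, 67, 57, 55, 47, 25, 48, 36, 39]

[70, 67, 57, 55, 47, 25, 48, 36, 39]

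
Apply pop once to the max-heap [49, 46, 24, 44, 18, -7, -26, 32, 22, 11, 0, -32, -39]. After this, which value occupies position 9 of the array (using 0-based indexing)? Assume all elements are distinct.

11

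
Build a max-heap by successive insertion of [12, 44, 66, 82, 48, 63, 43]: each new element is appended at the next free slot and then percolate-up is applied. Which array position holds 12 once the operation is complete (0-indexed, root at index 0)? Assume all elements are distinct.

Insert 12:
  append 12 at index 0 → [12] (no swap needed)
Insert 44:
  append 44 at index 1 → [12, 44]
  44 > parent 12 at index 0, swap → [44, 12]
Insert 66:
  append 66 at index 2 → [44, 12, 66]
  66 > parent 44 at index 0, swap → [66, 12, 44]
Insert 82:
  append 82 at index 3 → [66, 12, 44, 82]
  82 > parent 12 at index 1, swap → [66, 82, 44, 12]
  82 > parent 66 at index 0, swap → [82, 66, 44, 12]
Insert 48:
  append 48 at index 4 → [82, 66, 44, 12, 48] (no swap needed)
Insert 63:
  append 63 at index 5 → [82, 66, 44, 12, 48, 63]
  63 > parent 44 at index 2, swap → [82, 66, 63, 12, 48, 44]
Insert 43:
  append 43 at index 6 → [82, 66, 63, 12, 48, 44, 43] (no swap needed)
resulting array: [82, 66, 63, 12, 48, 44, 43]

3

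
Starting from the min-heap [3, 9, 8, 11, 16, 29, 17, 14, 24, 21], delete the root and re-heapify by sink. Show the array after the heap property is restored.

remove root 3; move last element 21 to root → [21, 9, 8, 11, 16, 29, 17, 14, 24]
21 vs smaller child 8 at index 2, swap → [8, 9, 21, 11, 16, 29, 17, 14, 24]
21 vs smaller child 17 at index 6, swap → [8, 9, 17, 11, 16, 29, 21, 14, 24]

[8, 9, 17, 11, 16, 29, 21, 14, 24]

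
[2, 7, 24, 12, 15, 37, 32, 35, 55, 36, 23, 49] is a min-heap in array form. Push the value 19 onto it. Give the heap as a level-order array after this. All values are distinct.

[2, 7, 19, 12, 15, 24, 32, 35, 55, 36, 23, 49, 37]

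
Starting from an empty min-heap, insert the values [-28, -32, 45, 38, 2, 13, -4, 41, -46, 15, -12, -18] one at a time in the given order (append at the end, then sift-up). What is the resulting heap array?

[-46, -32, -18, -28, -12, -4, 13, 41, 38, 15, 2, 45]

Insert -28:
  append -28 at index 0 → [-28] (no swap needed)
Insert -32:
  append -32 at index 1 → [-28, -32]
  -32 < parent -28 at index 0, swap → [-32, -28]
Insert 45:
  append 45 at index 2 → [-32, -28, 45] (no swap needed)
Insert 38:
  append 38 at index 3 → [-32, -28, 45, 38] (no swap needed)
Insert 2:
  append 2 at index 4 → [-32, -28, 45, 38, 2] (no swap needed)
Insert 13:
  append 13 at index 5 → [-32, -28, 45, 38, 2, 13]
  13 < parent 45 at index 2, swap → [-32, -28, 13, 38, 2, 45]
Insert -4:
  append -4 at index 6 → [-32, -28, 13, 38, 2, 45, -4]
  -4 < parent 13 at index 2, swap → [-32, -28, -4, 38, 2, 45, 13]
Insert 41:
  append 41 at index 7 → [-32, -28, -4, 38, 2, 45, 13, 41] (no swap needed)
Insert -46:
  append -46 at index 8 → [-32, -28, -4, 38, 2, 45, 13, 41, -46]
  -46 < parent 38 at index 3, swap → [-32, -28, -4, -46, 2, 45, 13, 41, 38]
  -46 < parent -28 at index 1, swap → [-32, -46, -4, -28, 2, 45, 13, 41, 38]
  -46 < parent -32 at index 0, swap → [-46, -32, -4, -28, 2, 45, 13, 41, 38]
Insert 15:
  append 15 at index 9 → [-46, -32, -4, -28, 2, 45, 13, 41, 38, 15] (no swap needed)
Insert -12:
  append -12 at index 10 → [-46, -32, -4, -28, 2, 45, 13, 41, 38, 15, -12]
  -12 < parent 2 at index 4, swap → [-46, -32, -4, -28, -12, 45, 13, 41, 38, 15, 2]
Insert -18:
  append -18 at index 11 → [-46, -32, -4, -28, -12, 45, 13, 41, 38, 15, 2, -18]
  -18 < parent 45 at index 5, swap → [-46, -32, -4, -28, -12, -18, 13, 41, 38, 15, 2, 45]
  -18 < parent -4 at index 2, swap → [-46, -32, -18, -28, -12, -4, 13, 41, 38, 15, 2, 45]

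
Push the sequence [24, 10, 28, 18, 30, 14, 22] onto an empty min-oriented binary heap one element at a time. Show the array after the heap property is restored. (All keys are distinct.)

[10, 18, 14, 24, 30, 28, 22]

Insert 24:
  append 24 at index 0 → [24] (no swap needed)
Insert 10:
  append 10 at index 1 → [24, 10]
  10 < parent 24 at index 0, swap → [10, 24]
Insert 28:
  append 28 at index 2 → [10, 24, 28] (no swap needed)
Insert 18:
  append 18 at index 3 → [10, 24, 28, 18]
  18 < parent 24 at index 1, swap → [10, 18, 28, 24]
Insert 30:
  append 30 at index 4 → [10, 18, 28, 24, 30] (no swap needed)
Insert 14:
  append 14 at index 5 → [10, 18, 28, 24, 30, 14]
  14 < parent 28 at index 2, swap → [10, 18, 14, 24, 30, 28]
Insert 22:
  append 22 at index 6 → [10, 18, 14, 24, 30, 28, 22] (no swap needed)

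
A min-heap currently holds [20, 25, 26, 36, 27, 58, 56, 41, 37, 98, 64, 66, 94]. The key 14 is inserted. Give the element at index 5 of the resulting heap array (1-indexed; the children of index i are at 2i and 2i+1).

27

append 14 at index 14 → [20, 25, 26, 36, 27, 58, 56, 41, 37, 98, 64, 66, 94, 14]
14 < parent 56 at index 7, swap → [20, 25, 26, 36, 27, 58, 14, 41, 37, 98, 64, 66, 94, 56]
14 < parent 26 at index 3, swap → [20, 25, 14, 36, 27, 58, 26, 41, 37, 98, 64, 66, 94, 56]
14 < parent 20 at index 1, swap → [14, 25, 20, 36, 27, 58, 26, 41, 37, 98, 64, 66, 94, 56]
resulting array: [14, 25, 20, 36, 27, 58, 26, 41, 37, 98, 64, 66, 94, 56]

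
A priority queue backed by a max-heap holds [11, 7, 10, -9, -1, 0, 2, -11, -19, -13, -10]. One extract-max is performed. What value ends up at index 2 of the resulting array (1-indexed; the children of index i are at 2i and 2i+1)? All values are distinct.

7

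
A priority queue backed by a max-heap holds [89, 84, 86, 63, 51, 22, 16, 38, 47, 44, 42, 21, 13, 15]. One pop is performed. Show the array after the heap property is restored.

remove root 89; move last element 15 to root → [15, 84, 86, 63, 51, 22, 16, 38, 47, 44, 42, 21, 13]
15 vs larger child 86 at index 2, swap → [86, 84, 15, 63, 51, 22, 16, 38, 47, 44, 42, 21, 13]
15 vs larger child 22 at index 5, swap → [86, 84, 22, 63, 51, 15, 16, 38, 47, 44, 42, 21, 13]
15 vs larger child 21 at index 11, swap → [86, 84, 22, 63, 51, 21, 16, 38, 47, 44, 42, 15, 13]

[86, 84, 22, 63, 51, 21, 16, 38, 47, 44, 42, 15, 13]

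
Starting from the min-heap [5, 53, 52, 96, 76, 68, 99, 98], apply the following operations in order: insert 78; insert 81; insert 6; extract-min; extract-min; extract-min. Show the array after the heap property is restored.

[53, 76, 68, 78, 96, 81, 99, 98]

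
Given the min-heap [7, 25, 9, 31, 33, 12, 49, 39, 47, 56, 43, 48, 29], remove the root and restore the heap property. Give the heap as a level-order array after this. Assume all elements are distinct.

[9, 25, 12, 31, 33, 29, 49, 39, 47, 56, 43, 48]

remove root 7; move last element 29 to root → [29, 25, 9, 31, 33, 12, 49, 39, 47, 56, 43, 48]
29 vs smaller child 9 at index 2, swap → [9, 25, 29, 31, 33, 12, 49, 39, 47, 56, 43, 48]
29 vs smaller child 12 at index 5, swap → [9, 25, 12, 31, 33, 29, 49, 39, 47, 56, 43, 48]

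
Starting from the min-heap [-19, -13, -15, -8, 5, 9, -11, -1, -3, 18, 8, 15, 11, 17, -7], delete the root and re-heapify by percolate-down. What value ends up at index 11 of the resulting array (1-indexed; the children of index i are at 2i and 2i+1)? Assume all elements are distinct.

8

remove root -19; move last element -7 to root → [-7, -13, -15, -8, 5, 9, -11, -1, -3, 18, 8, 15, 11, 17]
-7 vs smaller child -15 at index 3, swap → [-15, -13, -7, -8, 5, 9, -11, -1, -3, 18, 8, 15, 11, 17]
-7 vs smaller child -11 at index 7, swap → [-15, -13, -11, -8, 5, 9, -7, -1, -3, 18, 8, 15, 11, 17]
resulting array: [-15, -13, -11, -8, 5, 9, -7, -1, -3, 18, 8, 15, 11, 17]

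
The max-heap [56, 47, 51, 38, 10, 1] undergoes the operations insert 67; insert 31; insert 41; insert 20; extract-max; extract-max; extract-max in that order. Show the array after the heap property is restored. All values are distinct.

insert 67:
  append 67 at index 6 → [56, 47, 51, 38, 10, 1, 67]
  67 > parent 51 at index 2, swap → [56, 47, 67, 38, 10, 1, 51]
  67 > parent 56 at index 0, swap → [67, 47, 56, 38, 10, 1, 51]
insert 31:
  append 31 at index 7 → [67, 47, 56, 38, 10, 1, 51, 31] (no swap needed)
insert 41:
  append 41 at index 8 → [67, 47, 56, 38, 10, 1, 51, 31, 41]
  41 > parent 38 at index 3, swap → [67, 47, 56, 41, 10, 1, 51, 31, 38]
insert 20:
  append 20 at index 9 → [67, 47, 56, 41, 10, 1, 51, 31, 38, 20]
  20 > parent 10 at index 4, swap → [67, 47, 56, 41, 20, 1, 51, 31, 38, 10]
extract-max → returns 67:
  remove root 67; move last element 10 to root → [10, 47, 56, 41, 20, 1, 51, 31, 38]
  10 vs larger child 56 at index 2, swap → [56, 47, 10, 41, 20, 1, 51, 31, 38]
  10 vs larger child 51 at index 6, swap → [56, 47, 51, 41, 20, 1, 10, 31, 38]
extract-max → returns 56:
  remove root 56; move last element 38 to root → [38, 47, 51, 41, 20, 1, 10, 31]
  38 vs larger child 51 at index 2, swap → [51, 47, 38, 41, 20, 1, 10, 31]
extract-max → returns 51:
  remove root 51; move last element 31 to root → [31, 47, 38, 41, 20, 1, 10]
  31 vs larger child 47 at index 1, swap → [47, 31, 38, 41, 20, 1, 10]
  31 vs larger child 41 at index 3, swap → [47, 41, 38, 31, 20, 1, 10]

[47, 41, 38, 31, 20, 1, 10]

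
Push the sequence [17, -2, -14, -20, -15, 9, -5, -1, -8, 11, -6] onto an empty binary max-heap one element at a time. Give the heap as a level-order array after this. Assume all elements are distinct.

[17, 11, 9, -2, -1, -14, -5, -20, -8, -15, -6]

Insert 17:
  append 17 at index 0 → [17] (no swap needed)
Insert -2:
  append -2 at index 1 → [17, -2] (no swap needed)
Insert -14:
  append -14 at index 2 → [17, -2, -14] (no swap needed)
Insert -20:
  append -20 at index 3 → [17, -2, -14, -20] (no swap needed)
Insert -15:
  append -15 at index 4 → [17, -2, -14, -20, -15] (no swap needed)
Insert 9:
  append 9 at index 5 → [17, -2, -14, -20, -15, 9]
  9 > parent -14 at index 2, swap → [17, -2, 9, -20, -15, -14]
Insert -5:
  append -5 at index 6 → [17, -2, 9, -20, -15, -14, -5] (no swap needed)
Insert -1:
  append -1 at index 7 → [17, -2, 9, -20, -15, -14, -5, -1]
  -1 > parent -20 at index 3, swap → [17, -2, 9, -1, -15, -14, -5, -20]
  -1 > parent -2 at index 1, swap → [17, -1, 9, -2, -15, -14, -5, -20]
Insert -8:
  append -8 at index 8 → [17, -1, 9, -2, -15, -14, -5, -20, -8] (no swap needed)
Insert 11:
  append 11 at index 9 → [17, -1, 9, -2, -15, -14, -5, -20, -8, 11]
  11 > parent -15 at index 4, swap → [17, -1, 9, -2, 11, -14, -5, -20, -8, -15]
  11 > parent -1 at index 1, swap → [17, 11, 9, -2, -1, -14, -5, -20, -8, -15]
Insert -6:
  append -6 at index 10 → [17, 11, 9, -2, -1, -14, -5, -20, -8, -15, -6] (no swap needed)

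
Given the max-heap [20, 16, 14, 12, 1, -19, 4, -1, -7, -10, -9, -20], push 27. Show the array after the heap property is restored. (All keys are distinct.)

[27, 16, 20, 12, 1, 14, 4, -1, -7, -10, -9, -20, -19]

append 27 at index 12 → [20, 16, 14, 12, 1, -19, 4, -1, -7, -10, -9, -20, 27]
27 > parent -19 at index 5, swap → [20, 16, 14, 12, 1, 27, 4, -1, -7, -10, -9, -20, -19]
27 > parent 14 at index 2, swap → [20, 16, 27, 12, 1, 14, 4, -1, -7, -10, -9, -20, -19]
27 > parent 20 at index 0, swap → [27, 16, 20, 12, 1, 14, 4, -1, -7, -10, -9, -20, -19]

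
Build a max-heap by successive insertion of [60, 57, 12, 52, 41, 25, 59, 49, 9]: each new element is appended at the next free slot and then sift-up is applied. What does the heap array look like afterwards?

Insert 60:
  append 60 at index 0 → [60] (no swap needed)
Insert 57:
  append 57 at index 1 → [60, 57] (no swap needed)
Insert 12:
  append 12 at index 2 → [60, 57, 12] (no swap needed)
Insert 52:
  append 52 at index 3 → [60, 57, 12, 52] (no swap needed)
Insert 41:
  append 41 at index 4 → [60, 57, 12, 52, 41] (no swap needed)
Insert 25:
  append 25 at index 5 → [60, 57, 12, 52, 41, 25]
  25 > parent 12 at index 2, swap → [60, 57, 25, 52, 41, 12]
Insert 59:
  append 59 at index 6 → [60, 57, 25, 52, 41, 12, 59]
  59 > parent 25 at index 2, swap → [60, 57, 59, 52, 41, 12, 25]
Insert 49:
  append 49 at index 7 → [60, 57, 59, 52, 41, 12, 25, 49] (no swap needed)
Insert 9:
  append 9 at index 8 → [60, 57, 59, 52, 41, 12, 25, 49, 9] (no swap needed)

[60, 57, 59, 52, 41, 12, 25, 49, 9]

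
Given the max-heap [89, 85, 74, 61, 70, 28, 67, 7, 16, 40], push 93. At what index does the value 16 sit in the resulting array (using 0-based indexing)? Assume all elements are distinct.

append 93 at index 10 → [89, 85, 74, 61, 70, 28, 67, 7, 16, 40, 93]
93 > parent 70 at index 4, swap → [89, 85, 74, 61, 93, 28, 67, 7, 16, 40, 70]
93 > parent 85 at index 1, swap → [89, 93, 74, 61, 85, 28, 67, 7, 16, 40, 70]
93 > parent 89 at index 0, swap → [93, 89, 74, 61, 85, 28, 67, 7, 16, 40, 70]
resulting array: [93, 89, 74, 61, 85, 28, 67, 7, 16, 40, 70]

8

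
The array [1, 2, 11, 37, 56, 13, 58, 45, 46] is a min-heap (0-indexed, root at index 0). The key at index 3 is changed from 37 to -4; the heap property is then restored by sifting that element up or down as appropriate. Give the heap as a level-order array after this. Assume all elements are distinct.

set index 3 from 37 to -4 → [1, 2, 11, -4, 56, 13, 58, 45, 46]
-4 < parent 2 at index 1, swap → [1, -4, 11, 2, 56, 13, 58, 45, 46]
-4 < parent 1 at index 0, swap → [-4, 1, 11, 2, 56, 13, 58, 45, 46]

[-4, 1, 11, 2, 56, 13, 58, 45, 46]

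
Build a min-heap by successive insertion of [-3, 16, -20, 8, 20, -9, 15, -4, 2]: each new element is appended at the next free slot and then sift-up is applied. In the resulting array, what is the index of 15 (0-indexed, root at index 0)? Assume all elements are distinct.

Insert -3:
  append -3 at index 0 → [-3] (no swap needed)
Insert 16:
  append 16 at index 1 → [-3, 16] (no swap needed)
Insert -20:
  append -20 at index 2 → [-3, 16, -20]
  -20 < parent -3 at index 0, swap → [-20, 16, -3]
Insert 8:
  append 8 at index 3 → [-20, 16, -3, 8]
  8 < parent 16 at index 1, swap → [-20, 8, -3, 16]
Insert 20:
  append 20 at index 4 → [-20, 8, -3, 16, 20] (no swap needed)
Insert -9:
  append -9 at index 5 → [-20, 8, -3, 16, 20, -9]
  -9 < parent -3 at index 2, swap → [-20, 8, -9, 16, 20, -3]
Insert 15:
  append 15 at index 6 → [-20, 8, -9, 16, 20, -3, 15] (no swap needed)
Insert -4:
  append -4 at index 7 → [-20, 8, -9, 16, 20, -3, 15, -4]
  -4 < parent 16 at index 3, swap → [-20, 8, -9, -4, 20, -3, 15, 16]
  -4 < parent 8 at index 1, swap → [-20, -4, -9, 8, 20, -3, 15, 16]
Insert 2:
  append 2 at index 8 → [-20, -4, -9, 8, 20, -3, 15, 16, 2]
  2 < parent 8 at index 3, swap → [-20, -4, -9, 2, 20, -3, 15, 16, 8]
resulting array: [-20, -4, -9, 2, 20, -3, 15, 16, 8]

6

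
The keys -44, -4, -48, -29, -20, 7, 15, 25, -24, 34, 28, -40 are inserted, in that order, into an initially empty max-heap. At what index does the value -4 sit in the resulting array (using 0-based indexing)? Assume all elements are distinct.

Insert -44:
  append -44 at index 0 → [-44] (no swap needed)
Insert -4:
  append -4 at index 1 → [-44, -4]
  -4 > parent -44 at index 0, swap → [-4, -44]
Insert -48:
  append -48 at index 2 → [-4, -44, -48] (no swap needed)
Insert -29:
  append -29 at index 3 → [-4, -44, -48, -29]
  -29 > parent -44 at index 1, swap → [-4, -29, -48, -44]
Insert -20:
  append -20 at index 4 → [-4, -29, -48, -44, -20]
  -20 > parent -29 at index 1, swap → [-4, -20, -48, -44, -29]
Insert 7:
  append 7 at index 5 → [-4, -20, -48, -44, -29, 7]
  7 > parent -48 at index 2, swap → [-4, -20, 7, -44, -29, -48]
  7 > parent -4 at index 0, swap → [7, -20, -4, -44, -29, -48]
Insert 15:
  append 15 at index 6 → [7, -20, -4, -44, -29, -48, 15]
  15 > parent -4 at index 2, swap → [7, -20, 15, -44, -29, -48, -4]
  15 > parent 7 at index 0, swap → [15, -20, 7, -44, -29, -48, -4]
Insert 25:
  append 25 at index 7 → [15, -20, 7, -44, -29, -48, -4, 25]
  25 > parent -44 at index 3, swap → [15, -20, 7, 25, -29, -48, -4, -44]
  25 > parent -20 at index 1, swap → [15, 25, 7, -20, -29, -48, -4, -44]
  25 > parent 15 at index 0, swap → [25, 15, 7, -20, -29, -48, -4, -44]
Insert -24:
  append -24 at index 8 → [25, 15, 7, -20, -29, -48, -4, -44, -24] (no swap needed)
Insert 34:
  append 34 at index 9 → [25, 15, 7, -20, -29, -48, -4, -44, -24, 34]
  34 > parent -29 at index 4, swap → [25, 15, 7, -20, 34, -48, -4, -44, -24, -29]
  34 > parent 15 at index 1, swap → [25, 34, 7, -20, 15, -48, -4, -44, -24, -29]
  34 > parent 25 at index 0, swap → [34, 25, 7, -20, 15, -48, -4, -44, -24, -29]
Insert 28:
  append 28 at index 10 → [34, 25, 7, -20, 15, -48, -4, -44, -24, -29, 28]
  28 > parent 15 at index 4, swap → [34, 25, 7, -20, 28, -48, -4, -44, -24, -29, 15]
  28 > parent 25 at index 1, swap → [34, 28, 7, -20, 25, -48, -4, -44, -24, -29, 15]
Insert -40:
  append -40 at index 11 → [34, 28, 7, -20, 25, -48, -4, -44, -24, -29, 15, -40]
  -40 > parent -48 at index 5, swap → [34, 28, 7, -20, 25, -40, -4, -44, -24, -29, 15, -48]
resulting array: [34, 28, 7, -20, 25, -40, -4, -44, -24, -29, 15, -48]

6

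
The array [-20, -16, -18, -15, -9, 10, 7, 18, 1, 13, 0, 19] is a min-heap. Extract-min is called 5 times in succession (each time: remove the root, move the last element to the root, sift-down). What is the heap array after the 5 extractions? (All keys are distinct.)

[0, 1, 7, 18, 13, 10, 19]

extract-min #1 returns -20:
  remove root -20; move last element 19 to root → [19, -16, -18, -15, -9, 10, 7, 18, 1, 13, 0]
  19 vs smaller child -18 at index 2, swap → [-18, -16, 19, -15, -9, 10, 7, 18, 1, 13, 0]
  19 vs smaller child 7 at index 6, swap → [-18, -16, 7, -15, -9, 10, 19, 18, 1, 13, 0]
extract-min #2 returns -18:
  remove root -18; move last element 0 to root → [0, -16, 7, -15, -9, 10, 19, 18, 1, 13]
  0 vs smaller child -16 at index 1, swap → [-16, 0, 7, -15, -9, 10, 19, 18, 1, 13]
  0 vs smaller child -15 at index 3, swap → [-16, -15, 7, 0, -9, 10, 19, 18, 1, 13]
extract-min #3 returns -16:
  remove root -16; move last element 13 to root → [13, -15, 7, 0, -9, 10, 19, 18, 1]
  13 vs smaller child -15 at index 1, swap → [-15, 13, 7, 0, -9, 10, 19, 18, 1]
  13 vs smaller child -9 at index 4, swap → [-15, -9, 7, 0, 13, 10, 19, 18, 1]
extract-min #4 returns -15:
  remove root -15; move last element 1 to root → [1, -9, 7, 0, 13, 10, 19, 18]
  1 vs smaller child -9 at index 1, swap → [-9, 1, 7, 0, 13, 10, 19, 18]
  1 vs smaller child 0 at index 3, swap → [-9, 0, 7, 1, 13, 10, 19, 18]
extract-min #5 returns -9:
  remove root -9; move last element 18 to root → [18, 0, 7, 1, 13, 10, 19]
  18 vs smaller child 0 at index 1, swap → [0, 18, 7, 1, 13, 10, 19]
  18 vs smaller child 1 at index 3, swap → [0, 1, 7, 18, 13, 10, 19]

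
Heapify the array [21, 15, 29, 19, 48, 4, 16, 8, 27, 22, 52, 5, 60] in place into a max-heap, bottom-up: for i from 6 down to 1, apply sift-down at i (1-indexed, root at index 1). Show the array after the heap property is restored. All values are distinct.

sift down from index 6:
  4 vs larger child 60 at index 13, swap → [21, 15, 29, 19, 48, 60, 16, 8, 27, 22, 52, 5, 4]
sift down from index 5:
  48 vs larger child 52 at index 11, swap → [21, 15, 29, 19, 52, 60, 16, 8, 27, 22, 48, 5, 4]
sift down from index 4:
  19 vs larger child 27 at index 9, swap → [21, 15, 29, 27, 52, 60, 16, 8, 19, 22, 48, 5, 4]
sift down from index 3:
  29 vs larger child 60 at index 6, swap → [21, 15, 60, 27, 52, 29, 16, 8, 19, 22, 48, 5, 4]
sift down from index 2:
  15 vs larger child 52 at index 5, swap → [21, 52, 60, 27, 15, 29, 16, 8, 19, 22, 48, 5, 4]
  15 vs larger child 48 at index 11, swap → [21, 52, 60, 27, 48, 29, 16, 8, 19, 22, 15, 5, 4]
sift down from index 1:
  21 vs larger child 60 at index 3, swap → [60, 52, 21, 27, 48, 29, 16, 8, 19, 22, 15, 5, 4]
  21 vs larger child 29 at index 6, swap → [60, 52, 29, 27, 48, 21, 16, 8, 19, 22, 15, 5, 4]

[60, 52, 29, 27, 48, 21, 16, 8, 19, 22, 15, 5, 4]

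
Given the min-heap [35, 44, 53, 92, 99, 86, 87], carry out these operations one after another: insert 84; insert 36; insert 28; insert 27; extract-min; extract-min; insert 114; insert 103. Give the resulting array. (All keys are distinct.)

[35, 36, 53, 44, 99, 86, 87, 92, 84, 114, 103]

insert 84:
  append 84 at index 7 → [35, 44, 53, 92, 99, 86, 87, 84]
  84 < parent 92 at index 3, swap → [35, 44, 53, 84, 99, 86, 87, 92]
insert 36:
  append 36 at index 8 → [35, 44, 53, 84, 99, 86, 87, 92, 36]
  36 < parent 84 at index 3, swap → [35, 44, 53, 36, 99, 86, 87, 92, 84]
  36 < parent 44 at index 1, swap → [35, 36, 53, 44, 99, 86, 87, 92, 84]
insert 28:
  append 28 at index 9 → [35, 36, 53, 44, 99, 86, 87, 92, 84, 28]
  28 < parent 99 at index 4, swap → [35, 36, 53, 44, 28, 86, 87, 92, 84, 99]
  28 < parent 36 at index 1, swap → [35, 28, 53, 44, 36, 86, 87, 92, 84, 99]
  28 < parent 35 at index 0, swap → [28, 35, 53, 44, 36, 86, 87, 92, 84, 99]
insert 27:
  append 27 at index 10 → [28, 35, 53, 44, 36, 86, 87, 92, 84, 99, 27]
  27 < parent 36 at index 4, swap → [28, 35, 53, 44, 27, 86, 87, 92, 84, 99, 36]
  27 < parent 35 at index 1, swap → [28, 27, 53, 44, 35, 86, 87, 92, 84, 99, 36]
  27 < parent 28 at index 0, swap → [27, 28, 53, 44, 35, 86, 87, 92, 84, 99, 36]
extract-min → returns 27:
  remove root 27; move last element 36 to root → [36, 28, 53, 44, 35, 86, 87, 92, 84, 99]
  36 vs smaller child 28 at index 1, swap → [28, 36, 53, 44, 35, 86, 87, 92, 84, 99]
  36 vs smaller child 35 at index 4, swap → [28, 35, 53, 44, 36, 86, 87, 92, 84, 99]
extract-min → returns 28:
  remove root 28; move last element 99 to root → [99, 35, 53, 44, 36, 86, 87, 92, 84]
  99 vs smaller child 35 at index 1, swap → [35, 99, 53, 44, 36, 86, 87, 92, 84]
  99 vs smaller child 36 at index 4, swap → [35, 36, 53, 44, 99, 86, 87, 92, 84]
insert 114:
  append 114 at index 9 → [35, 36, 53, 44, 99, 86, 87, 92, 84, 114] (no swap needed)
insert 103:
  append 103 at index 10 → [35, 36, 53, 44, 99, 86, 87, 92, 84, 114, 103] (no swap needed)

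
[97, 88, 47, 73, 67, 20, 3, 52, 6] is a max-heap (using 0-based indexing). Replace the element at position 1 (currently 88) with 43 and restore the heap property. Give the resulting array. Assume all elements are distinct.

[97, 73, 47, 52, 67, 20, 3, 43, 6]

set index 1 from 88 to 43 → [97, 43, 47, 73, 67, 20, 3, 52, 6]
43 vs larger child 73 at index 3, swap → [97, 73, 47, 43, 67, 20, 3, 52, 6]
43 vs larger child 52 at index 7, swap → [97, 73, 47, 52, 67, 20, 3, 43, 6]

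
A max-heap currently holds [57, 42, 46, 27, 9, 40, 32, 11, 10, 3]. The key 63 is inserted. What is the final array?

[63, 57, 46, 27, 42, 40, 32, 11, 10, 3, 9]

append 63 at index 10 → [57, 42, 46, 27, 9, 40, 32, 11, 10, 3, 63]
63 > parent 9 at index 4, swap → [57, 42, 46, 27, 63, 40, 32, 11, 10, 3, 9]
63 > parent 42 at index 1, swap → [57, 63, 46, 27, 42, 40, 32, 11, 10, 3, 9]
63 > parent 57 at index 0, swap → [63, 57, 46, 27, 42, 40, 32, 11, 10, 3, 9]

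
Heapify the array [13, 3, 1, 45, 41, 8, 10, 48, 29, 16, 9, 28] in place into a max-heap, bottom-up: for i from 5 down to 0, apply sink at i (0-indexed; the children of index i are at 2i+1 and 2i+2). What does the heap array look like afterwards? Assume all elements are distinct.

[48, 45, 28, 29, 41, 8, 10, 3, 13, 16, 9, 1]

sift down from index 5:
  8 vs only child 28 at index 11, swap → [13, 3, 1, 45, 41, 28, 10, 48, 29, 16, 9, 8]
sift down from index 4: already satisfies heap property
sift down from index 3:
  45 vs larger child 48 at index 7, swap → [13, 3, 1, 48, 41, 28, 10, 45, 29, 16, 9, 8]
sift down from index 2:
  1 vs larger child 28 at index 5, swap → [13, 3, 28, 48, 41, 1, 10, 45, 29, 16, 9, 8]
  1 vs only child 8 at index 11, swap → [13, 3, 28, 48, 41, 8, 10, 45, 29, 16, 9, 1]
sift down from index 1:
  3 vs larger child 48 at index 3, swap → [13, 48, 28, 3, 41, 8, 10, 45, 29, 16, 9, 1]
  3 vs larger child 45 at index 7, swap → [13, 48, 28, 45, 41, 8, 10, 3, 29, 16, 9, 1]
sift down from index 0:
  13 vs larger child 48 at index 1, swap → [48, 13, 28, 45, 41, 8, 10, 3, 29, 16, 9, 1]
  13 vs larger child 45 at index 3, swap → [48, 45, 28, 13, 41, 8, 10, 3, 29, 16, 9, 1]
  13 vs larger child 29 at index 8, swap → [48, 45, 28, 29, 41, 8, 10, 3, 13, 16, 9, 1]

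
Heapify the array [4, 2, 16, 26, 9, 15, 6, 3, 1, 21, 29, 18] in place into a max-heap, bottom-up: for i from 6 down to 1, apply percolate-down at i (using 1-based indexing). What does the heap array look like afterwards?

sift down from index 6:
  15 vs only child 18 at index 12, swap → [4, 2, 16, 26, 9, 18, 6, 3, 1, 21, 29, 15]
sift down from index 5:
  9 vs larger child 29 at index 11, swap → [4, 2, 16, 26, 29, 18, 6, 3, 1, 21, 9, 15]
sift down from index 4: already satisfies heap property
sift down from index 3:
  16 vs larger child 18 at index 6, swap → [4, 2, 18, 26, 29, 16, 6, 3, 1, 21, 9, 15]
sift down from index 2:
  2 vs larger child 29 at index 5, swap → [4, 29, 18, 26, 2, 16, 6, 3, 1, 21, 9, 15]
  2 vs larger child 21 at index 10, swap → [4, 29, 18, 26, 21, 16, 6, 3, 1, 2, 9, 15]
sift down from index 1:
  4 vs larger child 29 at index 2, swap → [29, 4, 18, 26, 21, 16, 6, 3, 1, 2, 9, 15]
  4 vs larger child 26 at index 4, swap → [29, 26, 18, 4, 21, 16, 6, 3, 1, 2, 9, 15]

[29, 26, 18, 4, 21, 16, 6, 3, 1, 2, 9, 15]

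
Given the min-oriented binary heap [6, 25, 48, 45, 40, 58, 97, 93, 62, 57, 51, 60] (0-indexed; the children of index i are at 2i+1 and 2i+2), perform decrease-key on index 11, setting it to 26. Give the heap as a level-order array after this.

[6, 25, 26, 45, 40, 48, 97, 93, 62, 57, 51, 58]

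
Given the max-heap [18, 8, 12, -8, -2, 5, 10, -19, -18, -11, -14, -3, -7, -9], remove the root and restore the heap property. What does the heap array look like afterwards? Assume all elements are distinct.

remove root 18; move last element -9 to root → [-9, 8, 12, -8, -2, 5, 10, -19, -18, -11, -14, -3, -7]
-9 vs larger child 12 at index 2, swap → [12, 8, -9, -8, -2, 5, 10, -19, -18, -11, -14, -3, -7]
-9 vs larger child 10 at index 6, swap → [12, 8, 10, -8, -2, 5, -9, -19, -18, -11, -14, -3, -7]

[12, 8, 10, -8, -2, 5, -9, -19, -18, -11, -14, -3, -7]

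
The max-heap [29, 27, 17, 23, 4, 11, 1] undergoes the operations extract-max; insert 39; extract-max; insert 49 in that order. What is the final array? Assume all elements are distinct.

extract-max → returns 29:
  remove root 29; move last element 1 to root → [1, 27, 17, 23, 4, 11]
  1 vs larger child 27 at index 1, swap → [27, 1, 17, 23, 4, 11]
  1 vs larger child 23 at index 3, swap → [27, 23, 17, 1, 4, 11]
insert 39:
  append 39 at index 6 → [27, 23, 17, 1, 4, 11, 39]
  39 > parent 17 at index 2, swap → [27, 23, 39, 1, 4, 11, 17]
  39 > parent 27 at index 0, swap → [39, 23, 27, 1, 4, 11, 17]
extract-max → returns 39:
  remove root 39; move last element 17 to root → [17, 23, 27, 1, 4, 11]
  17 vs larger child 27 at index 2, swap → [27, 23, 17, 1, 4, 11]
insert 49:
  append 49 at index 6 → [27, 23, 17, 1, 4, 11, 49]
  49 > parent 17 at index 2, swap → [27, 23, 49, 1, 4, 11, 17]
  49 > parent 27 at index 0, swap → [49, 23, 27, 1, 4, 11, 17]

[49, 23, 27, 1, 4, 11, 17]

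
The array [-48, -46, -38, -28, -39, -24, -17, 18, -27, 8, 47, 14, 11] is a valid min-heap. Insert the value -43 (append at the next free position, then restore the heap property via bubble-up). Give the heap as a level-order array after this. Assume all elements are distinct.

append -43 at index 13 → [-48, -46, -38, -28, -39, -24, -17, 18, -27, 8, 47, 14, 11, -43]
-43 < parent -17 at index 6, swap → [-48, -46, -38, -28, -39, -24, -43, 18, -27, 8, 47, 14, 11, -17]
-43 < parent -38 at index 2, swap → [-48, -46, -43, -28, -39, -24, -38, 18, -27, 8, 47, 14, 11, -17]

[-48, -46, -43, -28, -39, -24, -38, 18, -27, 8, 47, 14, 11, -17]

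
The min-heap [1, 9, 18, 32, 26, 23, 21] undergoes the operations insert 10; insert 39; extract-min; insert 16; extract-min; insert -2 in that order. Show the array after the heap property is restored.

insert 10:
  append 10 at index 7 → [1, 9, 18, 32, 26, 23, 21, 10]
  10 < parent 32 at index 3, swap → [1, 9, 18, 10, 26, 23, 21, 32]
insert 39:
  append 39 at index 8 → [1, 9, 18, 10, 26, 23, 21, 32, 39] (no swap needed)
extract-min → returns 1:
  remove root 1; move last element 39 to root → [39, 9, 18, 10, 26, 23, 21, 32]
  39 vs smaller child 9 at index 1, swap → [9, 39, 18, 10, 26, 23, 21, 32]
  39 vs smaller child 10 at index 3, swap → [9, 10, 18, 39, 26, 23, 21, 32]
  39 vs only child 32 at index 7, swap → [9, 10, 18, 32, 26, 23, 21, 39]
insert 16:
  append 16 at index 8 → [9, 10, 18, 32, 26, 23, 21, 39, 16]
  16 < parent 32 at index 3, swap → [9, 10, 18, 16, 26, 23, 21, 39, 32]
extract-min → returns 9:
  remove root 9; move last element 32 to root → [32, 10, 18, 16, 26, 23, 21, 39]
  32 vs smaller child 10 at index 1, swap → [10, 32, 18, 16, 26, 23, 21, 39]
  32 vs smaller child 16 at index 3, swap → [10, 16, 18, 32, 26, 23, 21, 39]
insert -2:
  append -2 at index 8 → [10, 16, 18, 32, 26, 23, 21, 39, -2]
  -2 < parent 32 at index 3, swap → [10, 16, 18, -2, 26, 23, 21, 39, 32]
  -2 < parent 16 at index 1, swap → [10, -2, 18, 16, 26, 23, 21, 39, 32]
  -2 < parent 10 at index 0, swap → [-2, 10, 18, 16, 26, 23, 21, 39, 32]

[-2, 10, 18, 16, 26, 23, 21, 39, 32]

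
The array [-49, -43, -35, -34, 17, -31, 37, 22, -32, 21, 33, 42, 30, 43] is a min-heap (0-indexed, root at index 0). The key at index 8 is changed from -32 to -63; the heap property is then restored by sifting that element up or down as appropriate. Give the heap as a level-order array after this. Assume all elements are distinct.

[-63, -49, -35, -43, 17, -31, 37, 22, -34, 21, 33, 42, 30, 43]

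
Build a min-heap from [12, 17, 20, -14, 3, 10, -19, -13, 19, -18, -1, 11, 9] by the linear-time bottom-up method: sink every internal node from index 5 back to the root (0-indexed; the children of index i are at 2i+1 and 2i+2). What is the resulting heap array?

sift down from index 5:
  10 vs smaller child 9 at index 12, swap → [12, 17, 20, -14, 3, 9, -19, -13, 19, -18, -1, 11, 10]
sift down from index 4:
  3 vs smaller child -18 at index 9, swap → [12, 17, 20, -14, -18, 9, -19, -13, 19, 3, -1, 11, 10]
sift down from index 3: already satisfies heap property
sift down from index 2:
  20 vs smaller child -19 at index 6, swap → [12, 17, -19, -14, -18, 9, 20, -13, 19, 3, -1, 11, 10]
sift down from index 1:
  17 vs smaller child -18 at index 4, swap → [12, -18, -19, -14, 17, 9, 20, -13, 19, 3, -1, 11, 10]
  17 vs smaller child -1 at index 10, swap → [12, -18, -19, -14, -1, 9, 20, -13, 19, 3, 17, 11, 10]
sift down from index 0:
  12 vs smaller child -19 at index 2, swap → [-19, -18, 12, -14, -1, 9, 20, -13, 19, 3, 17, 11, 10]
  12 vs smaller child 9 at index 5, swap → [-19, -18, 9, -14, -1, 12, 20, -13, 19, 3, 17, 11, 10]
  12 vs smaller child 10 at index 12, swap → [-19, -18, 9, -14, -1, 10, 20, -13, 19, 3, 17, 11, 12]

[-19, -18, 9, -14, -1, 10, 20, -13, 19, 3, 17, 11, 12]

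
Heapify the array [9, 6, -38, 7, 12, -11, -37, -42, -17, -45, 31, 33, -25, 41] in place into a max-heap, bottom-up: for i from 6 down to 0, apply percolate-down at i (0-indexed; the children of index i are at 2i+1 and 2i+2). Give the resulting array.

[41, 31, 33, 7, 12, 9, -37, -42, -17, -45, 6, -11, -25, -38]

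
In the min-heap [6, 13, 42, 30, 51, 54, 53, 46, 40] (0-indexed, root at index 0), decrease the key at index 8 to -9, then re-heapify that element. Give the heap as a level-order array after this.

set index 8 from 40 to -9 → [6, 13, 42, 30, 51, 54, 53, 46, -9]
-9 < parent 30 at index 3, swap → [6, 13, 42, -9, 51, 54, 53, 46, 30]
-9 < parent 13 at index 1, swap → [6, -9, 42, 13, 51, 54, 53, 46, 30]
-9 < parent 6 at index 0, swap → [-9, 6, 42, 13, 51, 54, 53, 46, 30]

[-9, 6, 42, 13, 51, 54, 53, 46, 30]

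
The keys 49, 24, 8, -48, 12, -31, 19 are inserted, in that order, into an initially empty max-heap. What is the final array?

[49, 24, 19, -48, 12, -31, 8]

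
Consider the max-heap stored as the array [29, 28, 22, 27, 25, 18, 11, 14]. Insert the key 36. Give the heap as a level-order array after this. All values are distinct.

append 36 at index 8 → [29, 28, 22, 27, 25, 18, 11, 14, 36]
36 > parent 27 at index 3, swap → [29, 28, 22, 36, 25, 18, 11, 14, 27]
36 > parent 28 at index 1, swap → [29, 36, 22, 28, 25, 18, 11, 14, 27]
36 > parent 29 at index 0, swap → [36, 29, 22, 28, 25, 18, 11, 14, 27]

[36, 29, 22, 28, 25, 18, 11, 14, 27]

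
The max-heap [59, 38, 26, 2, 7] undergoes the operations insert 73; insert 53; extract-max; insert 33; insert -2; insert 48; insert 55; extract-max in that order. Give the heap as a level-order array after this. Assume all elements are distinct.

insert 73:
  append 73 at index 5 → [59, 38, 26, 2, 7, 73]
  73 > parent 26 at index 2, swap → [59, 38, 73, 2, 7, 26]
  73 > parent 59 at index 0, swap → [73, 38, 59, 2, 7, 26]
insert 53:
  append 53 at index 6 → [73, 38, 59, 2, 7, 26, 53] (no swap needed)
extract-max → returns 73:
  remove root 73; move last element 53 to root → [53, 38, 59, 2, 7, 26]
  53 vs larger child 59 at index 2, swap → [59, 38, 53, 2, 7, 26]
insert 33:
  append 33 at index 6 → [59, 38, 53, 2, 7, 26, 33] (no swap needed)
insert -2:
  append -2 at index 7 → [59, 38, 53, 2, 7, 26, 33, -2] (no swap needed)
insert 48:
  append 48 at index 8 → [59, 38, 53, 2, 7, 26, 33, -2, 48]
  48 > parent 2 at index 3, swap → [59, 38, 53, 48, 7, 26, 33, -2, 2]
  48 > parent 38 at index 1, swap → [59, 48, 53, 38, 7, 26, 33, -2, 2]
insert 55:
  append 55 at index 9 → [59, 48, 53, 38, 7, 26, 33, -2, 2, 55]
  55 > parent 7 at index 4, swap → [59, 48, 53, 38, 55, 26, 33, -2, 2, 7]
  55 > parent 48 at index 1, swap → [59, 55, 53, 38, 48, 26, 33, -2, 2, 7]
extract-max → returns 59:
  remove root 59; move last element 7 to root → [7, 55, 53, 38, 48, 26, 33, -2, 2]
  7 vs larger child 55 at index 1, swap → [55, 7, 53, 38, 48, 26, 33, -2, 2]
  7 vs larger child 48 at index 4, swap → [55, 48, 53, 38, 7, 26, 33, -2, 2]

[55, 48, 53, 38, 7, 26, 33, -2, 2]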